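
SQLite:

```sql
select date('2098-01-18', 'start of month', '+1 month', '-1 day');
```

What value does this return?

`start of month` rewinds 2098-01-18 to 2098-01-01.
Adding +1 month to 2098-01-01 gives 2098-02-01.
Going back 1 day from 2098-02-01 reaches 2098-01-31 (last day of January, 31 days).

2098-01-31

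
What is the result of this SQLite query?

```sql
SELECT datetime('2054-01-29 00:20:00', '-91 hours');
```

2054-01-25 05:20:00

-91 hours from 2054-01-29 00:20:00 is 2054-01-25 05:20:00 (crosses midnight).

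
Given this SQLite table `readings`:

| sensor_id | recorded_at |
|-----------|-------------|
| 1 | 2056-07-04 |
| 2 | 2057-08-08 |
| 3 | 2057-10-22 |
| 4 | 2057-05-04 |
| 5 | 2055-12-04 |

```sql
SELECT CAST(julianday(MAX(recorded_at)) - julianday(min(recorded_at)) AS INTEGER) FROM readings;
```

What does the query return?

MIN = 2055-12-04, MAX = 2057-10-22.
27 days remain in December 2055 after the 4th (31 − 4).
Full months from January 2056 through September 2057 contribute their day counts.
Then 22 days into October 2057.
Total: 27 + 31 + 29 + 31 + 30 + 31 + 30 + 31 + 31 + 30 + 31 + 30 + 31 + 31 + 28 + 31 + 30 + 31 + 30 + 31 + 31 + 30 + 22 = 688.

688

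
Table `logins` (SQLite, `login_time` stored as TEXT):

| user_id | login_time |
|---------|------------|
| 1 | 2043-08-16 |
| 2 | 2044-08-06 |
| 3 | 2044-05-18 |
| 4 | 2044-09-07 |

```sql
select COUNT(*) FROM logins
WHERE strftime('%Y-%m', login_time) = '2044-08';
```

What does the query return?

1

Rows with year-month 2044-08: 2044-08-06 → 1.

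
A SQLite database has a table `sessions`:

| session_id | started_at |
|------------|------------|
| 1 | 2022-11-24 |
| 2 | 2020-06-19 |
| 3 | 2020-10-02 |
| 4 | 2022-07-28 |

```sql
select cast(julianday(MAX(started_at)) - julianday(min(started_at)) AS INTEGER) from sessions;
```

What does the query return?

MIN = 2020-06-19, MAX = 2022-11-24.
11 days remain in June 2020 after the 19th (30 − 19).
Full months from July 2020 through October 2022 contribute their day counts.
Then 24 days into November 2022.
Total: 11 + 31 + 31 + 30 + 31 + 30 + 31 + 31 + 28 + 31 + 30 + 31 + 30 + 31 + 31 + 30 + 31 + 30 + 31 + 31 + 28 + 31 + 30 + 31 + 30 + 31 + 31 + 30 + 31 + 24 = 888.

888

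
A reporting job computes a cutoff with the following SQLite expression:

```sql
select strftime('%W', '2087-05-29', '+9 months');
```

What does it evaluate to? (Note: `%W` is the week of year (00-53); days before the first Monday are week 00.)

First apply '+9 months': 2087-05-29 → 2088-02-29.
2088-02-29 is a Sunday. SQLite's %W counts Mondays since the year started; the result is 08.

08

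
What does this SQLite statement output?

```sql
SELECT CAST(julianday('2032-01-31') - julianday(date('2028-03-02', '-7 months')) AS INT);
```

Adding -7 months to 2028-03-02 gives 2027-08-02.
29 days remain in August 2027 after the 2nd (31 − 2).
Full months from September 2027 through December 2031 contribute their day counts.
Then 31 days into January 2032.
Total: 29 + 30 + 31 + 30 + 31 + 31 + 29 + 31 + 30 + 31 + 30 + 31 + 31 + 30 + 31 + 30 + 31 + 31 + 28 + 31 + 30 + 31 + 30 + 31 + 31 + 30 + 31 + 30 + 31 + 31 + 28 + 31 + 30 + 31 + 30 + 31 + 31 + 30 + 31 + 30 + 31 + 31 + 28 + 31 + 30 + 31 + 30 + 31 + 31 + 30 + 31 + 30 + 31 + 31 = 1643.

1643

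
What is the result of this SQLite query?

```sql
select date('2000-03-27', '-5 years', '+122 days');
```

Adding -5 years to 2000-03-27 gives 1995-03-27.
Applying '+122 days' to 1995-03-27: counting 122 days forward gives 1995-07-27.

1995-07-27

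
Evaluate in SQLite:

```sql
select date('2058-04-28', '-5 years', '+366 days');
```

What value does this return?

2054-04-29

Adding -5 years to 2058-04-28 gives 2053-04-28.
Applying '+366 days' to 2053-04-28: counting 366 days forward gives 2054-04-29.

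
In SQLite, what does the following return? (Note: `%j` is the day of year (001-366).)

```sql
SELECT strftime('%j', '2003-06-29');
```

Day-of-year for 2003-06-29: days since 2003-01-01 inclusive = 180, zero-padded to 180.

180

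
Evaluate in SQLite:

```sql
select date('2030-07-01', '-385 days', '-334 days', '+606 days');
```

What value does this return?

Applying '-385 days' to 2030-07-01: counting 385 days back gives 2029-06-11.
Applying '-334 days' to 2029-06-11: counting 334 days back gives 2028-07-12.
Applying '+606 days' to 2028-07-12: counting 606 days forward gives 2030-03-10.

2030-03-10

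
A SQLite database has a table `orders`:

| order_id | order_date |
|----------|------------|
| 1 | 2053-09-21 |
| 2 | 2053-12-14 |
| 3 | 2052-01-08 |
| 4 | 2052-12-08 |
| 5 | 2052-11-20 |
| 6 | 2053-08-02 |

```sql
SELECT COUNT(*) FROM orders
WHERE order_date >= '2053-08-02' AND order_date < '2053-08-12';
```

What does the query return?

Rows in [2053-08-02, 2053-08-12): 2053-08-02 → 1 row.

1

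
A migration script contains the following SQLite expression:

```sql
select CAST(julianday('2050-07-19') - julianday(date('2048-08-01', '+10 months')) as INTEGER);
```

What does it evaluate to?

Adding +10 months to 2048-08-01 gives 2049-06-01.
29 days remain in June 2049 after the 1st (30 − 1).
Full months from July 2049 through June 2050 contribute their day counts.
Then 19 days into July 2050.
Total: 29 + 31 + 31 + 30 + 31 + 30 + 31 + 31 + 28 + 31 + 30 + 31 + 30 + 19 = 413.

413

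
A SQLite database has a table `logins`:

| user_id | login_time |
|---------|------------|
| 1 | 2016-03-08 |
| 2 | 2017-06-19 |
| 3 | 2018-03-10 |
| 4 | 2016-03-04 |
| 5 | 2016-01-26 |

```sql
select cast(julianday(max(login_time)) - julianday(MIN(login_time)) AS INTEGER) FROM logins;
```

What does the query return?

774

MIN = 2016-01-26, MAX = 2018-03-10.
5 days remain in January 2016 after the 26th (31 − 26).
Full months from February 2016 through February 2018 contribute their day counts.
Then 10 days into March 2018.
Total: 5 + 29 + 31 + 30 + 31 + 30 + 31 + 31 + 30 + 31 + 30 + 31 + 31 + 28 + 31 + 30 + 31 + 30 + 31 + 31 + 30 + 31 + 30 + 31 + 31 + 28 + 10 = 774.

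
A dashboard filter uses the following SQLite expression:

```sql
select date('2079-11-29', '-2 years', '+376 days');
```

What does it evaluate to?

2078-12-10

Adding -2 years to 2079-11-29 gives 2077-11-29.
Applying '+376 days' to 2077-11-29: counting 376 days forward gives 2078-12-10.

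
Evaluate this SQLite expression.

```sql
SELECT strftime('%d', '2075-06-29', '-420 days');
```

First apply '-420 days': 2075-06-29 → 2074-05-05.
`%d` extracts the 2-digit day of month: 05.

05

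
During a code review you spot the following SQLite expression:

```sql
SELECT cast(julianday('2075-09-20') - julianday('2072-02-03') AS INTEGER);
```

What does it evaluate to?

1325

26 days remain in February 2072 after the 3rd (29 − 3).
Full months from March 2072 through August 2075 contribute their day counts.
Then 20 days into September 2075.
Total: 26 + 31 + 30 + 31 + 30 + 31 + 31 + 30 + 31 + 30 + 31 + 31 + 28 + 31 + 30 + 31 + 30 + 31 + 31 + 30 + 31 + 30 + 31 + 31 + 28 + 31 + 30 + 31 + 30 + 31 + 31 + 30 + 31 + 30 + 31 + 31 + 28 + 31 + 30 + 31 + 30 + 31 + 31 + 20 = 1325.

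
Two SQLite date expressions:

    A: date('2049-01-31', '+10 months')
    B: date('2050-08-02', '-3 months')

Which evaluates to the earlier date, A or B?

A = 2049-12-01.
B = 2050-05-02.
A is earlier.

A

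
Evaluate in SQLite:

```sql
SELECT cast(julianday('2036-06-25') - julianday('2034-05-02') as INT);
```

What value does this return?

29 days remain in May 2034 after the 2nd (31 − 2).
Full months from June 2034 through May 2036 contribute their day counts.
Then 25 days into June 2036.
Total: 29 + 30 + 31 + 31 + 30 + 31 + 30 + 31 + 31 + 28 + 31 + 30 + 31 + 30 + 31 + 31 + 30 + 31 + 30 + 31 + 31 + 29 + 31 + 30 + 31 + 25 = 785.

785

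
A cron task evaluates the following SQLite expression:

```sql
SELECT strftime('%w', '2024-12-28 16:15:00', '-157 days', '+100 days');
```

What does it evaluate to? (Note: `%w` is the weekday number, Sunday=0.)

First apply '-157 days', '+100 days': 2024-12-28 16:15:00 → 2024-11-01 16:15:00.
2024-11-01 is a Friday; with Sunday=0 that is 5.

5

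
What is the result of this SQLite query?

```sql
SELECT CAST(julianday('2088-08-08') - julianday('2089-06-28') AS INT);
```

-324

23 days remain in August 2088 after the 8th (31 − 8).
Full months from September 2088 through May 2089 contribute their day counts.
Then 28 days into June 2089.
Total: 23 + 30 + 31 + 30 + 31 + 31 + 28 + 31 + 30 + 31 + 28 = 324.
The subtraction is earlier − later, so the result is −324 → -324.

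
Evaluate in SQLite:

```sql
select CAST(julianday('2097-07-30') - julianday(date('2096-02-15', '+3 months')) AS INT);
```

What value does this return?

Adding +3 months to 2096-02-15 gives 2096-05-15.
16 days remain in May 2096 after the 15th (31 − 15).
Full months from June 2096 through June 2097 contribute their day counts.
Then 30 days into July 2097.
Total: 16 + 30 + 31 + 31 + 30 + 31 + 30 + 31 + 31 + 28 + 31 + 30 + 31 + 30 + 30 = 441.

441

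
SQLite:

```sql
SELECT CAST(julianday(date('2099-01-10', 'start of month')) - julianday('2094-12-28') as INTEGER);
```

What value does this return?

`start of month` rewinds 2099-01-10 to 2099-01-01.
3 days remain in December 2094 after the 28th (31 − 28).
Full months from January 2095 through December 2098 contribute their day counts.
Then 1 day into January 2099.
Total: 3 + 31 + 28 + 31 + 30 + 31 + 30 + 31 + 31 + 30 + 31 + 30 + 31 + 31 + 29 + 31 + 30 + 31 + 30 + 31 + 31 + 30 + 31 + 30 + 31 + 31 + 28 + 31 + 30 + 31 + 30 + 31 + 31 + 30 + 31 + 30 + 31 + 31 + 28 + 31 + 30 + 31 + 30 + 31 + 31 + 30 + 31 + 30 + 31 + 1 = 1465.

1465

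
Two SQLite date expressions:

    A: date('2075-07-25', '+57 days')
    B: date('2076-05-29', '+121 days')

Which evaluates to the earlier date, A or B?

A

A = 2075-09-20.
B = 2076-09-27.
A is earlier.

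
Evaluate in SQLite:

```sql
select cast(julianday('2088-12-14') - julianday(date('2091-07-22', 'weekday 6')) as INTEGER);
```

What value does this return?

`weekday 6` advances to the next Saturday; 2091-07-22 is a Sunday, so it moves forward to 2091-07-28.
17 days remain in December 2088 after the 14th (31 − 14).
Full months from January 2089 through June 2091 contribute their day counts.
Then 28 days into July 2091.
Total: 17 + 31 + 28 + 31 + 30 + 31 + 30 + 31 + 31 + 30 + 31 + 30 + 31 + 31 + 28 + 31 + 30 + 31 + 30 + 31 + 31 + 30 + 31 + 30 + 31 + 31 + 28 + 31 + 30 + 31 + 30 + 28 = 956.
The subtraction is earlier − later, so the result is −956 → -956.

-956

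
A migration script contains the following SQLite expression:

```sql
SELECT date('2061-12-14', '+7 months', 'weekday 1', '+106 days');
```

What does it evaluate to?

Adding +7 months to 2061-12-14 gives 2062-07-14.
`weekday 1` advances to the next Monday; 2062-07-14 is a Friday, so it moves forward to 2062-07-17.
Applying '+106 days' to 2062-07-17: counting 106 days forward gives 2062-10-31.

2062-10-31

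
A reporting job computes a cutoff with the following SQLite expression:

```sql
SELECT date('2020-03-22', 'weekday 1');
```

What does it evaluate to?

`weekday 1` advances to the next Monday; 2020-03-22 is a Sunday, so it moves forward to 2020-03-23.

2020-03-23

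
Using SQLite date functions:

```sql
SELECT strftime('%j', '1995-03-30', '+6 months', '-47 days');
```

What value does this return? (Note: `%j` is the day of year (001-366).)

226

First apply '+6 months', '-47 days': 1995-03-30 → 1995-08-14.
Day-of-year for 1995-08-14: days since 1995-01-01 inclusive = 226, zero-padded to 226.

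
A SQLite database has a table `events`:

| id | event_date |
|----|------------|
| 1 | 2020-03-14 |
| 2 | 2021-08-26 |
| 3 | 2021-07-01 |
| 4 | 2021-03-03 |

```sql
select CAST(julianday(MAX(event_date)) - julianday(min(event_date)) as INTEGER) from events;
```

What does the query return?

MIN = 2020-03-14, MAX = 2021-08-26.
17 days remain in March 2020 after the 14th (31 − 14).
Full months from April 2020 through July 2021 contribute their day counts.
Then 26 days into August 2021.
Total: 17 + 30 + 31 + 30 + 31 + 31 + 30 + 31 + 30 + 31 + 31 + 28 + 31 + 30 + 31 + 30 + 31 + 26 = 530.

530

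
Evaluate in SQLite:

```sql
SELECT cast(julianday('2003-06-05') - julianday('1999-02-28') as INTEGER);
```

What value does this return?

0 days remain in February 1999 after the 28th (28 − 28).
Full months from March 1999 through May 2003 contribute their day counts.
Then 5 days into June 2003.
Total: 0 + 31 + 30 + 31 + 30 + 31 + 31 + 30 + 31 + 30 + 31 + 31 + 29 + 31 + 30 + 31 + 30 + 31 + 31 + 30 + 31 + 30 + 31 + 31 + 28 + 31 + 30 + 31 + 30 + 31 + 31 + 30 + 31 + 30 + 31 + 31 + 28 + 31 + 30 + 31 + 30 + 31 + 31 + 30 + 31 + 30 + 31 + 31 + 28 + 31 + 30 + 31 + 5 = 1558.

1558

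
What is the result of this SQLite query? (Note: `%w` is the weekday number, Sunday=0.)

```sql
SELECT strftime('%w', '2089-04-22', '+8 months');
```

4

First apply '+8 months': 2089-04-22 → 2089-12-22.
2089-12-22 is a Thursday; with Sunday=0 that is 4.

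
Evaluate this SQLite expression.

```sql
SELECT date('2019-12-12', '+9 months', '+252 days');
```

2021-05-22

Adding +9 months to 2019-12-12 gives 2020-09-12.
Applying '+252 days' to 2020-09-12: counting 252 days forward gives 2021-05-22.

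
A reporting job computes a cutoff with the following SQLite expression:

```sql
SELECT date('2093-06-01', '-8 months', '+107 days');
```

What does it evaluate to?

Adding -8 months to 2093-06-01 gives 2092-10-01.
Applying '+107 days' to 2092-10-01: counting 107 days forward gives 2093-01-16.

2093-01-16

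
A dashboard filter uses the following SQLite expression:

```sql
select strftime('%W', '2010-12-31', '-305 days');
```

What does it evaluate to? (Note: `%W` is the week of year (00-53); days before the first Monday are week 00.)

09

First apply '-305 days': 2010-12-31 → 2010-03-01.
2010-03-01 is a Monday. SQLite's %W counts Mondays since the year started; the result is 09.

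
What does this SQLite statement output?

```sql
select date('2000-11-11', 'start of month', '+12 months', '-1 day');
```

`start of month` rewinds 2000-11-11 to 2000-11-01.
Adding +12 months to 2000-11-01 gives 2001-11-01.
Going back 1 day from 2001-11-01 reaches 2001-10-31 (last day of October, 31 days).

2001-10-31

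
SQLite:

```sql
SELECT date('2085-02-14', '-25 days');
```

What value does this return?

Going back 14 days from 2085-02-14 reaches 2085-01-31 (last day of January, 31 days).
Going back 11 days within January lands on 2085-01-20.

2085-01-20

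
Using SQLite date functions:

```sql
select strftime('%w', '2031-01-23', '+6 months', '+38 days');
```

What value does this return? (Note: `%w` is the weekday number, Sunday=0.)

First apply '+6 months', '+38 days': 2031-01-23 → 2031-08-30.
2031-08-30 is a Saturday; with Sunday=0 that is 6.

6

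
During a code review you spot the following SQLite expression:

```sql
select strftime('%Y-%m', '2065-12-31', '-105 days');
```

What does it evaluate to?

2065-09

First apply '-105 days': 2065-12-31 → 2065-09-17.
`%Y-%m` extracts the year-month: 2065-09.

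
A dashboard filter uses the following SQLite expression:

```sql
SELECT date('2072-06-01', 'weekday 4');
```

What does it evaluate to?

2072-06-02

`weekday 4` advances to the next Thursday; 2072-06-01 is a Wednesday, so it moves forward to 2072-06-02.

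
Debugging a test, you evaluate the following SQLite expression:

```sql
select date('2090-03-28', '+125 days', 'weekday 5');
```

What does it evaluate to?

Applying '+125 days' to 2090-03-28: counting 125 days forward gives 2090-07-31.
`weekday 5` advances to the next Friday; 2090-07-31 is a Monday, so it moves forward to 2090-08-04.

2090-08-04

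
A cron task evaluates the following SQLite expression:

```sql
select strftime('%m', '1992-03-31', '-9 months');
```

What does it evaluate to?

First apply '-9 months': 1992-03-31 → 1991-07-01.
`%m` extracts the 2-digit month (01-12): 07.

07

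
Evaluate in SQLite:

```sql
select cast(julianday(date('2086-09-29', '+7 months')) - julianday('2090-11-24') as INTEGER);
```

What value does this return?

Adding +7 months to 2086-09-29 gives 2087-04-29.
1 day remains in April 2087 after the 29th (30 − 29).
Full months from May 2087 through October 2090 contribute their day counts.
Then 24 days into November 2090.
Total: 1 + 31 + 30 + 31 + 31 + 30 + 31 + 30 + 31 + 31 + 29 + 31 + 30 + 31 + 30 + 31 + 31 + 30 + 31 + 30 + 31 + 31 + 28 + 31 + 30 + 31 + 30 + 31 + 31 + 30 + 31 + 30 + 31 + 31 + 28 + 31 + 30 + 31 + 30 + 31 + 31 + 30 + 31 + 24 = 1305.
The subtraction is earlier − later, so the result is −1305 → -1305.

-1305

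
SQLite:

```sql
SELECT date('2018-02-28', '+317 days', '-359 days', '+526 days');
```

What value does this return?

Applying '+317 days' to 2018-02-28: counting 317 days forward gives 2019-01-11.
Applying '-359 days' to 2019-01-11: counting 359 days back gives 2018-01-17.
Applying '+526 days' to 2018-01-17: counting 526 days forward gives 2019-06-27.

2019-06-27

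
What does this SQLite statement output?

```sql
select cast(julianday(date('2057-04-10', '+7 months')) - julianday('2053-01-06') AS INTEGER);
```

Adding +7 months to 2057-04-10 gives 2057-11-10.
25 days remain in January 2053 after the 6th (31 − 6).
Full months from February 2053 through October 2057 contribute their day counts.
Then 10 days into November 2057.
Total: 25 + 28 + 31 + 30 + 31 + 30 + 31 + 31 + 30 + 31 + 30 + 31 + 31 + 28 + 31 + 30 + 31 + 30 + 31 + 31 + 30 + 31 + 30 + 31 + 31 + 28 + 31 + 30 + 31 + 30 + 31 + 31 + 30 + 31 + 30 + 31 + 31 + 29 + 31 + 30 + 31 + 30 + 31 + 31 + 30 + 31 + 30 + 31 + 31 + 28 + 31 + 30 + 31 + 30 + 31 + 31 + 30 + 31 + 10 = 1769.

1769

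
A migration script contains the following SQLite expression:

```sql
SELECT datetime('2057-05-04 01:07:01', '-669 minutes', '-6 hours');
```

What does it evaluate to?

669 minutes = 11h 9m; -669 minutes from 2057-05-04 01:07:01 is 2057-05-03 13:58:01 (crosses midnight).
-6 hours from 2057-05-03 13:58:01 is 2057-05-03 07:58:01.

2057-05-03 07:58:01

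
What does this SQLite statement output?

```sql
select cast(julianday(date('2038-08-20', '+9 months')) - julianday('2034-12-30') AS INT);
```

1602

Adding +9 months to 2038-08-20 gives 2039-05-20.
1 day remains in December 2034 after the 30th (31 − 30).
Full months from January 2035 through April 2039 contribute their day counts.
Then 20 days into May 2039.
Total: 1 + 31 + 28 + 31 + 30 + 31 + 30 + 31 + 31 + 30 + 31 + 30 + 31 + 31 + 29 + 31 + 30 + 31 + 30 + 31 + 31 + 30 + 31 + 30 + 31 + 31 + 28 + 31 + 30 + 31 + 30 + 31 + 31 + 30 + 31 + 30 + 31 + 31 + 28 + 31 + 30 + 31 + 30 + 31 + 31 + 30 + 31 + 30 + 31 + 31 + 28 + 31 + 30 + 20 = 1602.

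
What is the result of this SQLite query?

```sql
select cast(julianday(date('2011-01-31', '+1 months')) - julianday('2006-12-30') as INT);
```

Adding +1 month to 2011-01-31 targets 2011-02-31. February 2011 has only 28 days, so SQLite normalizes the 3-day overflow forward to 2011-03-03.
1 day remains in December 2006 after the 30th (31 − 30).
Full months from January 2007 through February 2011 contribute their day counts.
Then 3 days into March 2011.
Total: 1 + 31 + 28 + 31 + 30 + 31 + 30 + 31 + 31 + 30 + 31 + 30 + 31 + 31 + 29 + 31 + 30 + 31 + 30 + 31 + 31 + 30 + 31 + 30 + 31 + 31 + 28 + 31 + 30 + 31 + 30 + 31 + 31 + 30 + 31 + 30 + 31 + 31 + 28 + 31 + 30 + 31 + 30 + 31 + 31 + 30 + 31 + 30 + 31 + 31 + 28 + 3 = 1524.

1524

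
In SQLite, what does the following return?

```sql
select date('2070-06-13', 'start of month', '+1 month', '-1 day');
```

`start of month` rewinds 2070-06-13 to 2070-06-01.
Adding +1 month to 2070-06-01 gives 2070-07-01.
Going back 1 day from 2070-07-01 reaches 2070-06-30 (last day of June, 30 days).

2070-06-30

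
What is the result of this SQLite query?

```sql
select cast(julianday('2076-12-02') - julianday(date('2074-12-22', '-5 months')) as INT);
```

864

Adding -5 months to 2074-12-22 gives 2074-07-22.
9 days remain in July 2074 after the 22nd (31 − 22).
Full months from August 2074 through November 2076 contribute their day counts.
Then 2 days into December 2076.
Total: 9 + 31 + 30 + 31 + 30 + 31 + 31 + 28 + 31 + 30 + 31 + 30 + 31 + 31 + 30 + 31 + 30 + 31 + 31 + 29 + 31 + 30 + 31 + 30 + 31 + 31 + 30 + 31 + 30 + 2 = 864.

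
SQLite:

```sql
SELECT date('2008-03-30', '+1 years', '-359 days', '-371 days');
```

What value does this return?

Adding +1 year to 2008-03-30 gives 2009-03-30.
Applying '-359 days' to 2009-03-30: counting 359 days back gives 2008-04-05.
Applying '-371 days' to 2008-04-05: counting 371 days back gives 2007-03-31.

2007-03-31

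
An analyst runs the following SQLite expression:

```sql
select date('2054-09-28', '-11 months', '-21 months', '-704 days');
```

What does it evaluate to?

2050-02-23

Adding -11 months to 2054-09-28 gives 2053-10-28.
Adding -21 months to 2053-10-28 gives 2052-01-28.
Applying '-704 days' to 2052-01-28: counting 704 days back gives 2050-02-23.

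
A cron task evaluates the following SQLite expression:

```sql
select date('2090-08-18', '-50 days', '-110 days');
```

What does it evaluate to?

Applying '-50 days' to 2090-08-18: counting 50 days back gives 2090-06-29.
Applying '-110 days' to 2090-06-29: counting 110 days back gives 2090-03-11.

2090-03-11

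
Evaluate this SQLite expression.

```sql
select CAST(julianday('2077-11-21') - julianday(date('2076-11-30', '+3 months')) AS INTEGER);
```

264

Adding +3 months to 2076-11-30 targets 2077-02-30. February 2077 has only 28 days, so SQLite normalizes the 2-day overflow forward to 2077-03-02.
29 days remain in March 2077 after the 2nd (31 − 2).
Full months from April 2077 through October 2077 contribute their day counts.
Then 21 days into November 2077.
Total: 29 + 30 + 31 + 30 + 31 + 31 + 30 + 31 + 21 = 264.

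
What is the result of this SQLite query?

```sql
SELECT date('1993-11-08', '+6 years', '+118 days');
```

2000-03-05

Adding +6 years to 1993-11-08 gives 1999-11-08.
Applying '+118 days' to 1999-11-08: counting 118 days forward gives 2000-03-05.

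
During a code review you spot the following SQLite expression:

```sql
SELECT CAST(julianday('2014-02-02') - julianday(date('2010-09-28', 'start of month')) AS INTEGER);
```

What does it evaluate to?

`start of month` rewinds 2010-09-28 to 2010-09-01.
29 days remain in September 2010 after the 1st (30 − 1).
Full months from October 2010 through January 2014 contribute their day counts.
Then 2 days into February 2014.
Total: 29 + 31 + 30 + 31 + 31 + 28 + 31 + 30 + 31 + 30 + 31 + 31 + 30 + 31 + 30 + 31 + 31 + 29 + 31 + 30 + 31 + 30 + 31 + 31 + 30 + 31 + 30 + 31 + 31 + 28 + 31 + 30 + 31 + 30 + 31 + 31 + 30 + 31 + 30 + 31 + 31 + 2 = 1250.

1250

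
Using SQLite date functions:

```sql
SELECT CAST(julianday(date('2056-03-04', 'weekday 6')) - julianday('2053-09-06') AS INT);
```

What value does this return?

910

`weekday 6` advances to the next Saturday; 2056-03-04 is already a Saturday, so it stays at 2056-03-04.
24 days remain in September 2053 after the 6th (30 − 6).
Full months from October 2053 through February 2056 contribute their day counts.
Then 4 days into March 2056.
Total: 24 + 31 + 30 + 31 + 31 + 28 + 31 + 30 + 31 + 30 + 31 + 31 + 30 + 31 + 30 + 31 + 31 + 28 + 31 + 30 + 31 + 30 + 31 + 31 + 30 + 31 + 30 + 31 + 31 + 29 + 4 = 910.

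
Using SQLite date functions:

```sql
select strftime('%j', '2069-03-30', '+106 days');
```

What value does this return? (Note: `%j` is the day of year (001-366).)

First apply '+106 days': 2069-03-30 → 2069-07-14.
Day-of-year for 2069-07-14: days since 2069-01-01 inclusive = 195, zero-padded to 195.

195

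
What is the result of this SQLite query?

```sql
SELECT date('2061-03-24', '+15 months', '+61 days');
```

2062-08-24

Adding +15 months to 2061-03-24 gives 2062-06-24.
Applying '+61 days' to 2062-06-24: counting 61 days forward gives 2062-08-24.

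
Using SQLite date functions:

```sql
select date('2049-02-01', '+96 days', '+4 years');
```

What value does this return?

2053-05-08

Applying '+96 days' to 2049-02-01: counting 96 days forward gives 2049-05-08.
Adding +4 years to 2049-05-08 gives 2053-05-08.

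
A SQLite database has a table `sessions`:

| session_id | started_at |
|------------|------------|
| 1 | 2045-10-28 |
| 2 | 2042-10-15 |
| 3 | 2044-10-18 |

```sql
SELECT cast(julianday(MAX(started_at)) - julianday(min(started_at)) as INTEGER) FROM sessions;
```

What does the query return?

MIN = 2042-10-15, MAX = 2045-10-28.
16 days remain in October 2042 after the 15th (31 − 15).
Full months from November 2042 through September 2045 contribute their day counts.
Then 28 days into October 2045.
Total: 16 + 30 + 31 + 31 + 28 + 31 + 30 + 31 + 30 + 31 + 31 + 30 + 31 + 30 + 31 + 31 + 29 + 31 + 30 + 31 + 30 + 31 + 31 + 30 + 31 + 30 + 31 + 31 + 28 + 31 + 30 + 31 + 30 + 31 + 31 + 30 + 28 = 1109.

1109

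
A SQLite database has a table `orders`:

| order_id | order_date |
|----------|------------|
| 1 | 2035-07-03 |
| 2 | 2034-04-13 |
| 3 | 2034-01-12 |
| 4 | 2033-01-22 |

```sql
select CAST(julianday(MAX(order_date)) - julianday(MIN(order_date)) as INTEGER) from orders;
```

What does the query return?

892

MIN = 2033-01-22, MAX = 2035-07-03.
9 days remain in January 2033 after the 22nd (31 − 22).
Full months from February 2033 through June 2035 contribute their day counts.
Then 3 days into July 2035.
Total: 9 + 28 + 31 + 30 + 31 + 30 + 31 + 31 + 30 + 31 + 30 + 31 + 31 + 28 + 31 + 30 + 31 + 30 + 31 + 31 + 30 + 31 + 30 + 31 + 31 + 28 + 31 + 30 + 31 + 30 + 3 = 892.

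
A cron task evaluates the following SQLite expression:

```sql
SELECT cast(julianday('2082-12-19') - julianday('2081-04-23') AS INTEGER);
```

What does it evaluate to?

605

7 days remain in April 2081 after the 23rd (30 − 23).
Full months from May 2081 through November 2082 contribute their day counts.
Then 19 days into December 2082.
Total: 7 + 31 + 30 + 31 + 31 + 30 + 31 + 30 + 31 + 31 + 28 + 31 + 30 + 31 + 30 + 31 + 31 + 30 + 31 + 30 + 19 = 605.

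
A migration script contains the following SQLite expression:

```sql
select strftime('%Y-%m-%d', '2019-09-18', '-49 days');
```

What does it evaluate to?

2019-07-31

First apply '-49 days': 2019-09-18 → 2019-07-31.
`%Y-%m-%d` extracts the ISO date: 2019-07-31.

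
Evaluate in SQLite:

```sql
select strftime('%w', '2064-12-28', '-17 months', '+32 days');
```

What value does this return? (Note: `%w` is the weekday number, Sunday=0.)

First apply '-17 months', '+32 days': 2064-12-28 → 2063-08-29.
2063-08-29 is a Wednesday; with Sunday=0 that is 3.

3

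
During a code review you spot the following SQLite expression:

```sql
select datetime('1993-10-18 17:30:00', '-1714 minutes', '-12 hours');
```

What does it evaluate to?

1714 minutes = 28h 34m; -1714 minutes from 1993-10-18 17:30:00 is 1993-10-17 12:56:00 (crosses midnight).
-12 hours from 1993-10-17 12:56:00 is 1993-10-17 00:56:00.

1993-10-17 00:56:00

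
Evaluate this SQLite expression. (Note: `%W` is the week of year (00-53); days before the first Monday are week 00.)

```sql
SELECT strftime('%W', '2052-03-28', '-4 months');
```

First apply '-4 months': 2052-03-28 → 2051-11-28.
2051-11-28 is a Tuesday. SQLite's %W counts Mondays since the year started; the result is 48.

48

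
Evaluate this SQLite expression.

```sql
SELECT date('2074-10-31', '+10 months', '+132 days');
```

2076-01-10

Adding +10 months to 2074-10-31 gives 2075-08-31.
Applying '+132 days' to 2075-08-31: counting 132 days forward gives 2076-01-10.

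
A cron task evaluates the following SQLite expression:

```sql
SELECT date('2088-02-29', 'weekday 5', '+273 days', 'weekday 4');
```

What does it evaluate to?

2088-12-09

`weekday 5` advances to the next Friday; 2088-02-29 is a Sunday, so it moves forward to 2088-03-05.
Applying '+273 days' to 2088-03-05: counting 273 days forward gives 2088-12-03.
`weekday 4` advances to the next Thursday; 2088-12-03 is a Friday, so it moves forward to 2088-12-09.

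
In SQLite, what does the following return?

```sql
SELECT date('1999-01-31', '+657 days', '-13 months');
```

Applying '+657 days' to 1999-01-31: counting 657 days forward gives 2000-11-18.
Adding -13 months to 2000-11-18 gives 1999-10-18.

1999-10-18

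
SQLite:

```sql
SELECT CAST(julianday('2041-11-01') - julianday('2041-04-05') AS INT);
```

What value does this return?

210

25 days remain in April 2041 after the 5th (30 − 5).
Full months from May 2041 through October 2041 contribute their day counts.
Then 1 day into November 2041.
Total: 25 + 31 + 30 + 31 + 31 + 30 + 31 + 1 = 210.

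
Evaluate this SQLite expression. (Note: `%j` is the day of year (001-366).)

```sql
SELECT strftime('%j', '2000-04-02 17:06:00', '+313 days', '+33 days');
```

First apply '+313 days', '+33 days': 2000-04-02 17:06:00 → 2001-03-14 17:06:00.
Day-of-year for 2001-03-14: days since 2001-01-01 inclusive = 73, zero-padded to 073.

073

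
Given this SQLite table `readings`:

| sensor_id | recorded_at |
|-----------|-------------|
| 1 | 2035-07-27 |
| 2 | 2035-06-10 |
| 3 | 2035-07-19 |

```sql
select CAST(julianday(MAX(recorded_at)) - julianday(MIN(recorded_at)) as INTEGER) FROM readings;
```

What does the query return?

47

MIN = 2035-06-10, MAX = 2035-07-27.
20 days remain in June 2035 after the 10th (30 − 10).
Then 27 days into July 2035.
Total: 20 + 27 = 47.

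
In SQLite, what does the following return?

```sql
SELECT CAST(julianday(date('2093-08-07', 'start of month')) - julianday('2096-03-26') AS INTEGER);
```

-968

`start of month` rewinds 2093-08-07 to 2093-08-01.
30 days remain in August 2093 after the 1st (31 − 1).
Full months from September 2093 through February 2096 contribute their day counts.
Then 26 days into March 2096.
Total: 30 + 30 + 31 + 30 + 31 + 31 + 28 + 31 + 30 + 31 + 30 + 31 + 31 + 30 + 31 + 30 + 31 + 31 + 28 + 31 + 30 + 31 + 30 + 31 + 31 + 30 + 31 + 30 + 31 + 31 + 29 + 26 = 968.
The subtraction is earlier − later, so the result is −968 → -968.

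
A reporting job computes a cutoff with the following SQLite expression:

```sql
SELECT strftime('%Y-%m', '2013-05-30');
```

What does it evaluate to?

`%Y-%m` extracts the year-month: 2013-05.

2013-05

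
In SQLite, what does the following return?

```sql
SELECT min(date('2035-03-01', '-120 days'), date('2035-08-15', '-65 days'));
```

2034-11-01

date('2035-03-01', '-120 days') → 2034-11-01.
date('2035-08-15', '-65 days') → 2035-06-11.
Earlier of the two is 2034-11-01.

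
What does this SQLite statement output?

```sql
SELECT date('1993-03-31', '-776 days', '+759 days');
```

1993-03-14

Applying '-776 days' to 1993-03-31: counting 776 days back gives 1991-02-14.
Applying '+759 days' to 1991-02-14: counting 759 days forward gives 1993-03-14.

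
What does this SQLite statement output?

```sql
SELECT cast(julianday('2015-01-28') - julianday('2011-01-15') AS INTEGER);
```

16 days remain in January 2011 after the 15th (31 − 15).
Full months from February 2011 through December 2014 contribute their day counts.
Then 28 days into January 2015.
Total: 16 + 28 + 31 + 30 + 31 + 30 + 31 + 31 + 30 + 31 + 30 + 31 + 31 + 29 + 31 + 30 + 31 + 30 + 31 + 31 + 30 + 31 + 30 + 31 + 31 + 28 + 31 + 30 + 31 + 30 + 31 + 31 + 30 + 31 + 30 + 31 + 31 + 28 + 31 + 30 + 31 + 30 + 31 + 31 + 30 + 31 + 30 + 31 + 28 = 1474.

1474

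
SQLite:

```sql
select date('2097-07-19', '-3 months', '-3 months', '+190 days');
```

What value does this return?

Adding -3 months to 2097-07-19 gives 2097-04-19.
Adding -3 months to 2097-04-19 gives 2097-01-19.
Applying '+190 days' to 2097-01-19: counting 190 days forward gives 2097-07-28.

2097-07-28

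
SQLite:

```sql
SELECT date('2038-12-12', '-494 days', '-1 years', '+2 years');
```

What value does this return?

2038-08-05

Applying '-494 days' to 2038-12-12: counting 494 days back gives 2037-08-05.
Adding -1 year to 2037-08-05 gives 2036-08-05.
Adding +2 years to 2036-08-05 gives 2038-08-05.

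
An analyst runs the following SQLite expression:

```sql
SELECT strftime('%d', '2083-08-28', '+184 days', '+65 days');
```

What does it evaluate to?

First apply '+184 days', '+65 days': 2083-08-28 → 2084-05-03.
`%d` extracts the 2-digit day of month: 03.

03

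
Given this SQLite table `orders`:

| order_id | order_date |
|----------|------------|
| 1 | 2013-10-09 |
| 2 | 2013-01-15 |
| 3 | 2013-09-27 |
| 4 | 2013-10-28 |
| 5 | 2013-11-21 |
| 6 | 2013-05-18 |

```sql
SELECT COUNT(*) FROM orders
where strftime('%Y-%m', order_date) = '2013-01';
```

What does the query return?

Rows with year-month 2013-01: 2013-01-15 → 1.

1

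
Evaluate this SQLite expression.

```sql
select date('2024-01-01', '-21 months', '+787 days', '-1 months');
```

Adding -21 months to 2024-01-01 gives 2022-04-01.
Applying '+787 days' to 2022-04-01: counting 787 days forward gives 2024-05-27.
Adding -1 month to 2024-05-27 gives 2024-04-27.

2024-04-27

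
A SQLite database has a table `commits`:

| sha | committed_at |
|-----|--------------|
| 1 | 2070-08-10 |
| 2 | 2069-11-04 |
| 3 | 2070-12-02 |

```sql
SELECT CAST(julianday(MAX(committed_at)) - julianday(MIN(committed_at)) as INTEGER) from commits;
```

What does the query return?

393

MIN = 2069-11-04, MAX = 2070-12-02.
26 days remain in November 2069 after the 4th (30 − 4).
Full months from December 2069 through November 2070 contribute their day counts.
Then 2 days into December 2070.
Total: 26 + 31 + 31 + 28 + 31 + 30 + 31 + 30 + 31 + 31 + 30 + 31 + 30 + 2 = 393.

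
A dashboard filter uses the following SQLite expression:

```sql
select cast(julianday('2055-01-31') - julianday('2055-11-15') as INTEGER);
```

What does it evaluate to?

-288

0 days remain in January 2055 after the 31st (31 − 31).
Full months from February 2055 through October 2055 contribute their day counts.
Then 15 days into November 2055.
Total: 0 + 28 + 31 + 30 + 31 + 30 + 31 + 31 + 30 + 31 + 15 = 288.
The subtraction is earlier − later, so the result is −288 → -288.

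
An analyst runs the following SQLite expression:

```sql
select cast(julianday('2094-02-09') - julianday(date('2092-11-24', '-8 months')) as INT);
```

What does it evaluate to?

687

Adding -8 months to 2092-11-24 gives 2092-03-24.
7 days remain in March 2092 after the 24th (31 − 24).
Full months from April 2092 through January 2094 contribute their day counts.
Then 9 days into February 2094.
Total: 7 + 30 + 31 + 30 + 31 + 31 + 30 + 31 + 30 + 31 + 31 + 28 + 31 + 30 + 31 + 30 + 31 + 31 + 30 + 31 + 30 + 31 + 31 + 9 = 687.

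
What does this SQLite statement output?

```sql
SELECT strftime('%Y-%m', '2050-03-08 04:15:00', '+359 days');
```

2051-03

First apply '+359 days': 2050-03-08 04:15:00 → 2051-03-02 04:15:00.
`%Y-%m` extracts the year-month: 2051-03.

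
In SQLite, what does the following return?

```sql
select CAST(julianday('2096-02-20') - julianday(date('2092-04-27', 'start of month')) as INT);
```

1420

`start of month` rewinds 2092-04-27 to 2092-04-01.
29 days remain in April 2092 after the 1st (30 − 1).
Full months from May 2092 through January 2096 contribute their day counts.
Then 20 days into February 2096.
Total: 29 + 31 + 30 + 31 + 31 + 30 + 31 + 30 + 31 + 31 + 28 + 31 + 30 + 31 + 30 + 31 + 31 + 30 + 31 + 30 + 31 + 31 + 28 + 31 + 30 + 31 + 30 + 31 + 31 + 30 + 31 + 30 + 31 + 31 + 28 + 31 + 30 + 31 + 30 + 31 + 31 + 30 + 31 + 30 + 31 + 31 + 20 = 1420.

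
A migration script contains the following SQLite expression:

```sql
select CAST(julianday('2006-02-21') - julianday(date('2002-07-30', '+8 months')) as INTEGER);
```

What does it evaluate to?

1059

Adding +8 months to 2002-07-30 gives 2003-03-30.
1 day remains in March 2003 after the 30th (31 − 30).
Full months from April 2003 through January 2006 contribute their day counts.
Then 21 days into February 2006.
Total: 1 + 30 + 31 + 30 + 31 + 31 + 30 + 31 + 30 + 31 + 31 + 29 + 31 + 30 + 31 + 30 + 31 + 31 + 30 + 31 + 30 + 31 + 31 + 28 + 31 + 30 + 31 + 30 + 31 + 31 + 30 + 31 + 30 + 31 + 31 + 21 = 1059.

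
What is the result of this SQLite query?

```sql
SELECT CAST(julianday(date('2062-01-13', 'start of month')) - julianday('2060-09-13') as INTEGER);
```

`start of month` rewinds 2062-01-13 to 2062-01-01.
17 days remain in September 2060 after the 13th (30 − 13).
Full months from October 2060 through December 2061 contribute their day counts.
Then 1 day into January 2062.
Total: 17 + 31 + 30 + 31 + 31 + 28 + 31 + 30 + 31 + 30 + 31 + 31 + 30 + 31 + 30 + 31 + 1 = 475.

475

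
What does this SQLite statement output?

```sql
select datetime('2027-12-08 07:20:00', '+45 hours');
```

+45 hours from 2027-12-08 07:20:00 is 2027-12-10 04:20:00 (crosses midnight).

2027-12-10 04:20:00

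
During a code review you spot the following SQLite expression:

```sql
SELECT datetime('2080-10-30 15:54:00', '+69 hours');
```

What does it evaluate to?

+69 hours from 2080-10-30 15:54:00 is 2080-11-02 12:54:00 (crosses midnight).

2080-11-02 12:54:00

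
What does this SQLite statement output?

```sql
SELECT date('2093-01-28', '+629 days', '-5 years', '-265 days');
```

2089-01-27

Applying '+629 days' to 2093-01-28: counting 629 days forward gives 2094-10-19.
Adding -5 years to 2094-10-19 gives 2089-10-19.
Applying '-265 days' to 2089-10-19: counting 265 days back gives 2089-01-27.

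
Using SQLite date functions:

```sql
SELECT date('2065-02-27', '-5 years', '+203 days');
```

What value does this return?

Adding -5 years to 2065-02-27 gives 2060-02-27.
Applying '+203 days' to 2060-02-27: counting 203 days forward gives 2060-09-17.

2060-09-17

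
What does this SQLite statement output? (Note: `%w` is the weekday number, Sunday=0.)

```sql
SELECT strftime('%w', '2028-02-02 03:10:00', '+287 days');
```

3

First apply '+287 days': 2028-02-02 03:10:00 → 2028-11-15 03:10:00.
2028-11-15 is a Wednesday; with Sunday=0 that is 3.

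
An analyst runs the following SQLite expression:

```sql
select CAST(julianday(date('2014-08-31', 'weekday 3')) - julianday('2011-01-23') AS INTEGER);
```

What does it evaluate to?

1319

`weekday 3` advances to the next Wednesday; 2014-08-31 is a Sunday, so it moves forward to 2014-09-03.
8 days remain in January 2011 after the 23rd (31 − 23).
Full months from February 2011 through August 2014 contribute their day counts.
Then 3 days into September 2014.
Total: 8 + 28 + 31 + 30 + 31 + 30 + 31 + 31 + 30 + 31 + 30 + 31 + 31 + 29 + 31 + 30 + 31 + 30 + 31 + 31 + 30 + 31 + 30 + 31 + 31 + 28 + 31 + 30 + 31 + 30 + 31 + 31 + 30 + 31 + 30 + 31 + 31 + 28 + 31 + 30 + 31 + 30 + 31 + 31 + 3 = 1319.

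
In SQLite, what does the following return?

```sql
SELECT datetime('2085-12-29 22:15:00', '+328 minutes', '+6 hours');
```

328 minutes = 5h 28m; +328 minutes from 2085-12-29 22:15:00 is 2085-12-30 03:43:00 (crosses midnight).
+6 hours from 2085-12-30 03:43:00 is 2085-12-30 09:43:00.

2085-12-30 09:43:00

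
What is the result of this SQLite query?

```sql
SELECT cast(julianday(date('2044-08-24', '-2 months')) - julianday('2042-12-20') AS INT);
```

Adding -2 months to 2044-08-24 gives 2044-06-24.
11 days remain in December 2042 after the 20th (31 − 20).
Full months from January 2043 through May 2044 contribute their day counts.
Then 24 days into June 2044.
Total: 11 + 31 + 28 + 31 + 30 + 31 + 30 + 31 + 31 + 30 + 31 + 30 + 31 + 31 + 29 + 31 + 30 + 31 + 24 = 552.

552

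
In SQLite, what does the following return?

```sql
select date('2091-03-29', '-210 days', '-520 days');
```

2089-03-29

Applying '-210 days' to 2091-03-29: counting 210 days back gives 2090-08-31.
Applying '-520 days' to 2090-08-31: counting 520 days back gives 2089-03-29.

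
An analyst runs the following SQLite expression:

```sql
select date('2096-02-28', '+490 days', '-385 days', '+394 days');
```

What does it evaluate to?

2097-07-11

Applying '+490 days' to 2096-02-28: counting 490 days forward gives 2097-07-02.
Applying '-385 days' to 2097-07-02: counting 385 days back gives 2096-06-12.
Applying '+394 days' to 2096-06-12: counting 394 days forward gives 2097-07-11.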